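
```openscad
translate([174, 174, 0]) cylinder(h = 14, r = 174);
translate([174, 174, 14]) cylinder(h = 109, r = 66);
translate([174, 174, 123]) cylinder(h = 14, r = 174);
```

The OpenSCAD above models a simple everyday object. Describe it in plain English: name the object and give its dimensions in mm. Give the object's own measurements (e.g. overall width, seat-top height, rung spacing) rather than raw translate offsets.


A spool: two coaxial disc flanges of radius 174 mm and thickness 14 mm, joined by a core cylinder of radius 66 mm and height 109 mm. The lower flange rests on z = 0 and the three cylinders share a vertical axis.


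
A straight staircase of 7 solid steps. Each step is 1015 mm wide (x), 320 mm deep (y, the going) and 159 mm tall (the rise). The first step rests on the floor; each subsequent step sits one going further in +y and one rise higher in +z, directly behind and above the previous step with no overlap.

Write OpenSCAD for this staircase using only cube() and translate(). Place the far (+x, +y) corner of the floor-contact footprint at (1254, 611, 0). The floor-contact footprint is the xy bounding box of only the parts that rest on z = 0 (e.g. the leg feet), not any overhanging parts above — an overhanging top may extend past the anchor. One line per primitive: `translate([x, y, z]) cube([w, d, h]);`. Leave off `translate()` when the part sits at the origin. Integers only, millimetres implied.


translate([239, 291, 0]) cube([1015, 320, 159]);
translate([239, 611, 159]) cube([1015, 320, 159]);
translate([239, 931, 318]) cube([1015, 320, 159]);
translate([239, 1251, 477]) cube([1015, 320, 159]);
translate([239, 1571, 636]) cube([1015, 320, 159]);
translate([239, 1891, 795]) cube([1015, 320, 159]);
translate([239, 2211, 954]) cube([1015, 320, 159]);


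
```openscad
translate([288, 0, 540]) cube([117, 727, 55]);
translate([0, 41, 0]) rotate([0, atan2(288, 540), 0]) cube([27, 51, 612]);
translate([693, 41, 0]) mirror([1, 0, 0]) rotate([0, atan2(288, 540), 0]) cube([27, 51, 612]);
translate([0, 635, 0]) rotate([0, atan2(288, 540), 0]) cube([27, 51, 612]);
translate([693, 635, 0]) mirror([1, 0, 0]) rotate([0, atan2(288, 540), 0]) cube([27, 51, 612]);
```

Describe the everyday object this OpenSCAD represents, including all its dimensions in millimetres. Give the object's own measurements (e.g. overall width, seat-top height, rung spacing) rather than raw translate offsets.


A sawhorse. A 117×727×55 mm beam (x, y, z) sits on two A-frame leg pairs. Each pair is two raked legs of 27×51 mm section (51 mm along y) splaying symmetrically in x. Each leg rises 540 mm vertically over 288 mm of horizontal reach and is 612 mm long along its own axis. Every leg's outer bottom edge rests on the floor and its outer top edge meets a bottom edge of the beam — the left legs (tilting toward +x) meet the beam's −x bottom edge, the right legs (their mirror images, tilting toward −x) meet its +x bottom edge — so the leg tops tuck under the beam, the beam's underside is 540 mm above the floor, and the feet are 693 mm apart outside-to-outside with the beam centred between them. The two leg pairs are set in 41 mm from either end of the beam.


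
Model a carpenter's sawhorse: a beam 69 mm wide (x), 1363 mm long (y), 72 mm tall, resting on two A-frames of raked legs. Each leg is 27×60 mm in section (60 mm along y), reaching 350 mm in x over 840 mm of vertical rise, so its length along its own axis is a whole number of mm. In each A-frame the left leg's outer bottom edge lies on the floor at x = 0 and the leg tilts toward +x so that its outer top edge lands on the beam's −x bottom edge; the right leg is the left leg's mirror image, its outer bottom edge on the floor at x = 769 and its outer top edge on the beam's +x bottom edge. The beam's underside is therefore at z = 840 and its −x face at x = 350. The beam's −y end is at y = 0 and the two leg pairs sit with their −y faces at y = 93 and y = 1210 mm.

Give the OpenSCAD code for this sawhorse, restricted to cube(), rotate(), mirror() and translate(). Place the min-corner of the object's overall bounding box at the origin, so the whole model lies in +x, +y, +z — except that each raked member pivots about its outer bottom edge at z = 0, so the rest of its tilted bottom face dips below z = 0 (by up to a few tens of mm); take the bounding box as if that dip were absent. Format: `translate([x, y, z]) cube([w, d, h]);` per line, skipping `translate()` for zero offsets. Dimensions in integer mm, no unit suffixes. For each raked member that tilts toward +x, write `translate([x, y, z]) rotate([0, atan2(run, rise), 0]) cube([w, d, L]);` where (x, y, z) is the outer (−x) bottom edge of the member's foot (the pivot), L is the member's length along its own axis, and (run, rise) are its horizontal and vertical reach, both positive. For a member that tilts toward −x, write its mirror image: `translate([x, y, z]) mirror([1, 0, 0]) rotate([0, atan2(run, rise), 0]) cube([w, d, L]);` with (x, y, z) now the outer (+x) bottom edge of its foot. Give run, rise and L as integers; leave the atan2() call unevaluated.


translate([350, 0, 840]) cube([69, 1363, 72]);
translate([0, 93, 0]) rotate([0, atan2(350, 840), 0]) cube([27, 60, 910]);
translate([769, 93, 0]) mirror([1, 0, 0]) rotate([0, atan2(350, 840), 0]) cube([27, 60, 910]);
translate([0, 1210, 0]) rotate([0, atan2(350, 840), 0]) cube([27, 60, 910]);
translate([769, 1210, 0]) mirror([1, 0, 0]) rotate([0, atan2(350, 840), 0]) cube([27, 60, 910]);


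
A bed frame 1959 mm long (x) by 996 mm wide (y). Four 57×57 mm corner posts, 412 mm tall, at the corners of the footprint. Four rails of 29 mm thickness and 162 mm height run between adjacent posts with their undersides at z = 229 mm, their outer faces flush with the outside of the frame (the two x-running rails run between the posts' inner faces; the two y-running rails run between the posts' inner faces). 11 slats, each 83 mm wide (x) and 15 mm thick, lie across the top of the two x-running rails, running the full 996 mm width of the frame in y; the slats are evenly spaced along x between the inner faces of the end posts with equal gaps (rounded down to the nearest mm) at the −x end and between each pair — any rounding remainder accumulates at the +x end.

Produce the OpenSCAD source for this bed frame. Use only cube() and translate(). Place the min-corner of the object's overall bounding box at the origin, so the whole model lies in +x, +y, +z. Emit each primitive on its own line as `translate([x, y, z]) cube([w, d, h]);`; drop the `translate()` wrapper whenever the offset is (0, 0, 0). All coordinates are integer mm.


cube([57, 57, 412]);
translate([0, 939, 0]) cube([57, 57, 412]);
translate([1902, 0, 0]) cube([57, 57, 412]);
translate([1902, 939, 0]) cube([57, 57, 412]);
translate([57, 0, 229]) cube([1845, 29, 162]);
translate([57, 967, 229]) cube([1845, 29, 162]);
translate([0, 57, 229]) cube([29, 882, 162]);
translate([1930, 57, 229]) cube([29, 882, 162]);
translate([134, 0, 391]) cube([83, 996, 15]);
translate([294, 0, 391]) cube([83, 996, 15]);
translate([454, 0, 391]) cube([83, 996, 15]);
translate([614, 0, 391]) cube([83, 996, 15]);
translate([774, 0, 391]) cube([83, 996, 15]);
translate([934, 0, 391]) cube([83, 996, 15]);
translate([1094, 0, 391]) cube([83, 996, 15]);
translate([1254, 0, 391]) cube([83, 996, 15]);
translate([1414, 0, 391]) cube([83, 996, 15]);
translate([1574, 0, 391]) cube([83, 996, 15]);
translate([1734, 0, 391]) cube([83, 996, 15]);


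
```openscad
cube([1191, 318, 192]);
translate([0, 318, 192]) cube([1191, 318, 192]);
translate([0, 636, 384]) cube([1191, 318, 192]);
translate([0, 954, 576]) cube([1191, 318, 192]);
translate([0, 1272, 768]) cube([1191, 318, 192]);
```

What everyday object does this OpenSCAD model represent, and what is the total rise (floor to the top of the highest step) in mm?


A staircase. The total rise is 960 mm.

5 identical blocks, each offset up and back from the previous — a staircase. Each step is 192 mm tall and there are 5 of them, so the total rise is 5 × 192 = 960 mm.


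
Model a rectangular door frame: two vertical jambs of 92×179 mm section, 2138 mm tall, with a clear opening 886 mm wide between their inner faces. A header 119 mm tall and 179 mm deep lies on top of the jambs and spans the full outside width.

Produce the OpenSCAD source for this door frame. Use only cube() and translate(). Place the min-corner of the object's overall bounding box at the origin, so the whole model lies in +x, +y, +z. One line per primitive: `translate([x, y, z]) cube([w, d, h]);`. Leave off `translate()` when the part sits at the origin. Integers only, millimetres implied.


cube([92, 179, 2138]);
translate([978, 0, 0]) cube([92, 179, 2138]);
translate([0, 0, 2138]) cube([1070, 179, 119]);


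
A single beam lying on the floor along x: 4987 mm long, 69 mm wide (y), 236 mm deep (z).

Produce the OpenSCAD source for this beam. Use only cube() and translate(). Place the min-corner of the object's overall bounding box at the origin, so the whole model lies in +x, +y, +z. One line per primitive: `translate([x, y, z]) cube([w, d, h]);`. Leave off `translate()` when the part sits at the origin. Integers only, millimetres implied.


cube([4987, 69, 236]);


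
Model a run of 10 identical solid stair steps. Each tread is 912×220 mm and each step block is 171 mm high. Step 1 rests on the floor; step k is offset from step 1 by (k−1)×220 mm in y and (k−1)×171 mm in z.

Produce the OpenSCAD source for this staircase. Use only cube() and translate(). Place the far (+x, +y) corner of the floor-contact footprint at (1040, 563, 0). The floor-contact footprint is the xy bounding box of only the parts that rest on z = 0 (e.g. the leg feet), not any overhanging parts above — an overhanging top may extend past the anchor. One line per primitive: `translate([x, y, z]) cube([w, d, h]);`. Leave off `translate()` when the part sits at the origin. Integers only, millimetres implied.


translate([128, 343, 0]) cube([912, 220, 171]);
translate([128, 563, 171]) cube([912, 220, 171]);
translate([128, 783, 342]) cube([912, 220, 171]);
translate([128, 1003, 513]) cube([912, 220, 171]);
translate([128, 1223, 684]) cube([912, 220, 171]);
translate([128, 1443, 855]) cube([912, 220, 171]);
translate([128, 1663, 1026]) cube([912, 220, 171]);
translate([128, 1883, 1197]) cube([912, 220, 171]);
translate([128, 2103, 1368]) cube([912, 220, 171]);
translate([128, 2323, 1539]) cube([912, 220, 171]);


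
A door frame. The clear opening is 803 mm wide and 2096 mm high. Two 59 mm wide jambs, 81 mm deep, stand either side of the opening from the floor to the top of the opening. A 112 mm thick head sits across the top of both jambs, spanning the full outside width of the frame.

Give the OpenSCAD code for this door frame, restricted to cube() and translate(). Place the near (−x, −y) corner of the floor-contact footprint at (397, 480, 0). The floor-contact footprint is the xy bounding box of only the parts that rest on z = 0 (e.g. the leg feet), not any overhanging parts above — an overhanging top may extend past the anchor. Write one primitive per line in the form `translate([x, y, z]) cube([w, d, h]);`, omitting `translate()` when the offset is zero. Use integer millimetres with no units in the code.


translate([397, 480, 0]) cube([59, 81, 2096]);
translate([1259, 480, 0]) cube([59, 81, 2096]);
translate([397, 480, 2096]) cube([921, 81, 112]);


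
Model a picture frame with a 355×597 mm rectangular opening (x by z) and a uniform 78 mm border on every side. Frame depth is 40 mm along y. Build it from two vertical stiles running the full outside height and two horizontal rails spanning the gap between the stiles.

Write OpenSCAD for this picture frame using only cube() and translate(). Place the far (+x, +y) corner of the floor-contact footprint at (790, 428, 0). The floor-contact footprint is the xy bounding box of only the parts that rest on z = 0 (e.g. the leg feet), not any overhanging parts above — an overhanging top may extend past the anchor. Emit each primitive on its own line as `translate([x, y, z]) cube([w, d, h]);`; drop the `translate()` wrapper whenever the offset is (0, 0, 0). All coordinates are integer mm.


translate([279, 388, 0]) cube([78, 40, 753]);
translate([712, 388, 0]) cube([78, 40, 753]);
translate([357, 388, 0]) cube([355, 40, 78]);
translate([357, 388, 675]) cube([355, 40, 78]);


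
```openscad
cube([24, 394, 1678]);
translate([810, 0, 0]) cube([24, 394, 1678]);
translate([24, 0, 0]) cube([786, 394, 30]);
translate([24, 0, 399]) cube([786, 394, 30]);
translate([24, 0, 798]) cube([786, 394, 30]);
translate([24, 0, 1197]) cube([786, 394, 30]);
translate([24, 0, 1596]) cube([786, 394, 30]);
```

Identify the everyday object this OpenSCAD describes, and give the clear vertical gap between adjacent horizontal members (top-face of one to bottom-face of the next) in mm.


A bookshelf. The clear shelf gap is 369 mm.

Two tall side panels with 5 horizontal boards between them — a bookshelf. The first two shelf undersides are at z = 0 and z = 399; with shelf thickness 30, the clear gap is 399 − 0 − 30 = 369 mm.


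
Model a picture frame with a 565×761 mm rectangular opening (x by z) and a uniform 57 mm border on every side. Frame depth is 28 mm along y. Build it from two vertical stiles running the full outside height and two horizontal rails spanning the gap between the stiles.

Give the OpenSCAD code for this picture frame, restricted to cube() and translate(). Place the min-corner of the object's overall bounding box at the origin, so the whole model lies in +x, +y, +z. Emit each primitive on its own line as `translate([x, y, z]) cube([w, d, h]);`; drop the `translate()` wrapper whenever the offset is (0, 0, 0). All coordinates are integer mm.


cube([57, 28, 875]);
translate([622, 0, 0]) cube([57, 28, 875]);
translate([57, 0, 0]) cube([565, 28, 57]);
translate([57, 0, 818]) cube([565, 28, 57]);


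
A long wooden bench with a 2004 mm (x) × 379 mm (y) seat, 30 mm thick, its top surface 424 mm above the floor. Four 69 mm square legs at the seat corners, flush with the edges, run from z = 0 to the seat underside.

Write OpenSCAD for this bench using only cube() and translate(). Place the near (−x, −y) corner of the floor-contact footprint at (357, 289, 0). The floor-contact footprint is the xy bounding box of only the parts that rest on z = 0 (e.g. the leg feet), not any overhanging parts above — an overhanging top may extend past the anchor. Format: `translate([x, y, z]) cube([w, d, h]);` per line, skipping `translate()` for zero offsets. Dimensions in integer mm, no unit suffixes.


translate([357, 289, 394]) cube([2004, 379, 30]);
translate([357, 289, 0]) cube([69, 69, 394]);
translate([357, 599, 0]) cube([69, 69, 394]);
translate([2292, 289, 0]) cube([69, 69, 394]);
translate([2292, 599, 0]) cube([69, 69, 394]);


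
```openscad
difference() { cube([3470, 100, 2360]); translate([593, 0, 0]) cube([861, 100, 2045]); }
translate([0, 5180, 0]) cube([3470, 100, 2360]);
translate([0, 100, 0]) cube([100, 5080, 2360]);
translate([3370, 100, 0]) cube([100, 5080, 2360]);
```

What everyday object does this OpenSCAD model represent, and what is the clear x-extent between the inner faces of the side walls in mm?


A single room. The interior width is 3270 mm.

Four walls enclosing a rectangle with a door in the front wall — a room. Outside width 3470 minus two 100 mm walls gives 3270 mm.


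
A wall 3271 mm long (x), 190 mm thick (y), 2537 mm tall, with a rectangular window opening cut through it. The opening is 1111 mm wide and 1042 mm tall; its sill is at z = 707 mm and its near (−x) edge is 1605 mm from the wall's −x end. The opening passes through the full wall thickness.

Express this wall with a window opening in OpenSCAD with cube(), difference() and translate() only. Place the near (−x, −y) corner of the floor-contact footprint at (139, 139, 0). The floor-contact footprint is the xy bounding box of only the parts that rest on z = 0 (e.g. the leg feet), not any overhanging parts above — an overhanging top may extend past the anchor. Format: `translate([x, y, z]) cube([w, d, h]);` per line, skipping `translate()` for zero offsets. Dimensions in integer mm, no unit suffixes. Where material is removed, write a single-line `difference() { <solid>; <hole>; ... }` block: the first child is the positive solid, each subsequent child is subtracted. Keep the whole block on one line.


difference() { translate([139, 139, 0]) cube([3271, 190, 2537]); translate([1744, 139, 707]) cube([1111, 190, 1042]); }


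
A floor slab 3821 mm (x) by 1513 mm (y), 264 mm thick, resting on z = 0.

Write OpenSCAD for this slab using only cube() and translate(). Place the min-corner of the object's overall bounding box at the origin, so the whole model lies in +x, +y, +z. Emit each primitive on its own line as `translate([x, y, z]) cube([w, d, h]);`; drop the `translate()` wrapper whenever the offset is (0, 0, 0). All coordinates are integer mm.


cube([3821, 1513, 264]);


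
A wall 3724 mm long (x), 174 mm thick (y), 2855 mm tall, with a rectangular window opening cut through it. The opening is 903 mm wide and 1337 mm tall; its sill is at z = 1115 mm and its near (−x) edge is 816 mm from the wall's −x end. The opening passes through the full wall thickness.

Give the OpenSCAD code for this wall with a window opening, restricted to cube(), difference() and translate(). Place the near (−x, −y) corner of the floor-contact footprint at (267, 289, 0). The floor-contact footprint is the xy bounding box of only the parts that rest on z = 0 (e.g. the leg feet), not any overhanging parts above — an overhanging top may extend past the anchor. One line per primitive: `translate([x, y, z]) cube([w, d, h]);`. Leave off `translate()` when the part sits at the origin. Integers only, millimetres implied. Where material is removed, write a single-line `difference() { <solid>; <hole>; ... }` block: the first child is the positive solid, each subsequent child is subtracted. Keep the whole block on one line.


difference() { translate([267, 289, 0]) cube([3724, 174, 2855]); translate([1083, 289, 1115]) cube([903, 174, 1337]); }


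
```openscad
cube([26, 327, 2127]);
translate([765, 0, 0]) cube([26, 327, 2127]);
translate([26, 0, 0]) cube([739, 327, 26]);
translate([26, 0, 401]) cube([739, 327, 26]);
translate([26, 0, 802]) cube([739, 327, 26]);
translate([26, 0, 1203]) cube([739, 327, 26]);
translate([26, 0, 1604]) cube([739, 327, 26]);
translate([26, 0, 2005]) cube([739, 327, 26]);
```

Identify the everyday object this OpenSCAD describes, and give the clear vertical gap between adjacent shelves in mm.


A bookshelf. The clear shelf gap is 375 mm.

Two tall side panels with 6 horizontal boards between them — a bookshelf. The first two shelf undersides are at z = 0 and z = 401; with shelf thickness 26, the clear gap is 401 − 0 − 26 = 375 mm.


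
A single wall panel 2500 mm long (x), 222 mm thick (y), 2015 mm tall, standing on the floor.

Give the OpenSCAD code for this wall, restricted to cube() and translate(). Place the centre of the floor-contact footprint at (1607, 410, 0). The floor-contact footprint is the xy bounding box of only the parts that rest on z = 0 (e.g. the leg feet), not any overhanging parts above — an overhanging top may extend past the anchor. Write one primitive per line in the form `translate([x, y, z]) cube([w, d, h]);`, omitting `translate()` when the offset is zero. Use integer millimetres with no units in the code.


translate([357, 299, 0]) cube([2500, 222, 2015]);


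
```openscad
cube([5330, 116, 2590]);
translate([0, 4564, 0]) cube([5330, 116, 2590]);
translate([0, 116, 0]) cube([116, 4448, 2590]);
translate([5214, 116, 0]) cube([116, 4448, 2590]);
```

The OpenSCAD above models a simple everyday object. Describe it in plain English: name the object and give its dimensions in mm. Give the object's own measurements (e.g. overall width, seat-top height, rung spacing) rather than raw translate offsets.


The wall frame of a small rectangular building: four walls, each 2590 mm tall and 116 mm thick, enclosing a footprint 5330 mm (x) by 4680 mm (y) outside-to-outside, with no floor or roof. The front and back walls (the −y and +y sides) span the full width; the two side walls fit between them.


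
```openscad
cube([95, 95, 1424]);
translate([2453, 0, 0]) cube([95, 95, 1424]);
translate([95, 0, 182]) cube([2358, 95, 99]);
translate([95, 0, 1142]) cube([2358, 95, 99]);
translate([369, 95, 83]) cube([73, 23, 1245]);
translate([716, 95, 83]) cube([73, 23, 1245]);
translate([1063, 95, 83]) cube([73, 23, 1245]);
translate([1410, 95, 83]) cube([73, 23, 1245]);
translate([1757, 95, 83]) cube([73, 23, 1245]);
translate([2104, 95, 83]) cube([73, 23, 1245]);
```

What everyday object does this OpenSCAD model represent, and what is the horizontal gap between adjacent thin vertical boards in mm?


A fence section. The picket gap is 274 mm.

Two posts, two rails, 6 pickets — a fence section. Span 2358 mm holds 6 pickets of 73 mm with 7 equal gaps: ⌊(2358 − 6·73) / 7⌋ = 274 mm.


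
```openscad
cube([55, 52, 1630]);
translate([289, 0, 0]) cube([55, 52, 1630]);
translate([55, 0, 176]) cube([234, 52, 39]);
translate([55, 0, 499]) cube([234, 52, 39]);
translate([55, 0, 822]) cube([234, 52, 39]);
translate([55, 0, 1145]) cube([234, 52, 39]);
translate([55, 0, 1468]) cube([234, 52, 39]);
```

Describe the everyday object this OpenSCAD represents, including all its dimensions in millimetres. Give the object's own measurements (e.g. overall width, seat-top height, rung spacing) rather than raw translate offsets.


A straight ladder. Two 55×52 mm vertical rails, 1630 mm tall, stand 344 mm apart (outside-to-outside) with their front faces coplanar on the −y side. 5 rungs, each 52 mm deep and 39 mm tall, span between the inner faces of the rails, front faces flush with the rails. The lowest rung's underside is at z = 176 mm and rungs are spaced 323 mm apart (underside to underside).


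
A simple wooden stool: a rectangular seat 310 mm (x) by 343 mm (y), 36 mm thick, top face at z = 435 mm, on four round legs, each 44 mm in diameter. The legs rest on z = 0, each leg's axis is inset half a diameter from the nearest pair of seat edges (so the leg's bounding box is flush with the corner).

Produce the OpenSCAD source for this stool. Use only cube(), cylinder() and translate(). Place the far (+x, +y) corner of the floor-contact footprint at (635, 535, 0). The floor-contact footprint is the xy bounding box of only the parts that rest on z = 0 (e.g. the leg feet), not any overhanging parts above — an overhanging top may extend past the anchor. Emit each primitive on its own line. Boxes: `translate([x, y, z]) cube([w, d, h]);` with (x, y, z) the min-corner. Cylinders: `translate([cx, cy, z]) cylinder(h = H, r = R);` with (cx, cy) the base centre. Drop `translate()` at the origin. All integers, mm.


translate([325, 192, 399]) cube([310, 343, 36]);
translate([347, 214, 0]) cylinder(h = 399, r = 22);
translate([613, 214, 0]) cylinder(h = 399, r = 22);
translate([347, 513, 0]) cylinder(h = 399, r = 22);
translate([613, 513, 0]) cylinder(h = 399, r = 22);


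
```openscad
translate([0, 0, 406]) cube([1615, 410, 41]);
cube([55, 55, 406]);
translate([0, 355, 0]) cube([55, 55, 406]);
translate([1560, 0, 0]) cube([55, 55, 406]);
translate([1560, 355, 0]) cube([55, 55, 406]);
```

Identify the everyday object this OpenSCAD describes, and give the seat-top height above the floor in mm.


A bench. The seat-top height is 447 mm.

A long slab on four corner posts — a bench. The slab sits at z = 406 with thickness 41, so the top is 406 + 41 = 447 mm.


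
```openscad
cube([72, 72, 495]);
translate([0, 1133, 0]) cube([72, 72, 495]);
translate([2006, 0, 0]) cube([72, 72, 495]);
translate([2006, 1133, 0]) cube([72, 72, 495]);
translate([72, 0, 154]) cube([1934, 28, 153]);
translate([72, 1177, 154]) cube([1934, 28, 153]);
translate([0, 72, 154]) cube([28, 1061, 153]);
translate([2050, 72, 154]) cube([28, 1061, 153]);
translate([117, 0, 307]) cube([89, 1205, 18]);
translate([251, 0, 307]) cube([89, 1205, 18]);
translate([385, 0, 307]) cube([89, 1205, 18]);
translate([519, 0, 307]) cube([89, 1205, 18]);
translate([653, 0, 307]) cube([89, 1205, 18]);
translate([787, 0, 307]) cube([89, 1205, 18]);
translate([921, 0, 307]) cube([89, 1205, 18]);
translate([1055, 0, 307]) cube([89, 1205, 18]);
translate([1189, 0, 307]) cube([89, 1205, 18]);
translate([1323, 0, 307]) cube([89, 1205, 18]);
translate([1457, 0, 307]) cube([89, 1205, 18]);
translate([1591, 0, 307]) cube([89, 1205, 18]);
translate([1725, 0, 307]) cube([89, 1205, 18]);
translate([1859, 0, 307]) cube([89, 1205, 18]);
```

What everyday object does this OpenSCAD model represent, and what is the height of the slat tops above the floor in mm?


A bed frame. The slat-top height is 325 mm.

Four posts, four rails, and a row of slats — a bed frame. Slats sit on the rails at z = 154 + 153 = 307; with slat thickness 18, the top is 325 mm.


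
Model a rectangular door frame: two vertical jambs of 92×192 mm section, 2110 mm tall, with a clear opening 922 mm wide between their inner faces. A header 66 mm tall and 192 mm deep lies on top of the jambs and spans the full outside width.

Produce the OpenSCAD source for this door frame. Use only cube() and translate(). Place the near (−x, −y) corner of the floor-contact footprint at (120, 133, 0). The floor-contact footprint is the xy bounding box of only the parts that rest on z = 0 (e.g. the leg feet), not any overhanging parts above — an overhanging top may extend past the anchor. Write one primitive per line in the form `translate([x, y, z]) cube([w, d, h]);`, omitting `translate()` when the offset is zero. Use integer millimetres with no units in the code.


translate([120, 133, 0]) cube([92, 192, 2110]);
translate([1134, 133, 0]) cube([92, 192, 2110]);
translate([120, 133, 2110]) cube([1106, 192, 66]);


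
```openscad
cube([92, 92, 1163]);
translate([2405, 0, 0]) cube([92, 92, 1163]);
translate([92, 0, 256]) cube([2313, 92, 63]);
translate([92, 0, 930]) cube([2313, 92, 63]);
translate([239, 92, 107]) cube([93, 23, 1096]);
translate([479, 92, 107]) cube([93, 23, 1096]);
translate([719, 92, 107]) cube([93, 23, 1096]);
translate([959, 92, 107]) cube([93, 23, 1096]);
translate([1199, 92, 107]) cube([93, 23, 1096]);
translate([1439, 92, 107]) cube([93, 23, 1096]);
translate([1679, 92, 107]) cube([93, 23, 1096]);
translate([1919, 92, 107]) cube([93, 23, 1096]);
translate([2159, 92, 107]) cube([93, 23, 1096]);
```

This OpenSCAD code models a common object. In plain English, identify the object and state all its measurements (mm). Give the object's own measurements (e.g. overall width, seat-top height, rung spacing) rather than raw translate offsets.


A fence section. Two 92×92 mm posts, 1163 mm tall, stand on the floor with a clear span of 2313 mm between their inner faces. Two horizontal rails of 92×63 mm section span the gap between the posts with their undersides at z = 256 mm and z = 930 mm, flush with the posts' −y face. 9 pickets, each 93 mm wide, 23 mm thick and 1096 mm tall, are fixed to the +y face of the rails with their bottoms at z = 107 mm, spaced across the span with a 147 mm gap after the −x post and between neighbouring pickets, with 153 mm left before the +x post.


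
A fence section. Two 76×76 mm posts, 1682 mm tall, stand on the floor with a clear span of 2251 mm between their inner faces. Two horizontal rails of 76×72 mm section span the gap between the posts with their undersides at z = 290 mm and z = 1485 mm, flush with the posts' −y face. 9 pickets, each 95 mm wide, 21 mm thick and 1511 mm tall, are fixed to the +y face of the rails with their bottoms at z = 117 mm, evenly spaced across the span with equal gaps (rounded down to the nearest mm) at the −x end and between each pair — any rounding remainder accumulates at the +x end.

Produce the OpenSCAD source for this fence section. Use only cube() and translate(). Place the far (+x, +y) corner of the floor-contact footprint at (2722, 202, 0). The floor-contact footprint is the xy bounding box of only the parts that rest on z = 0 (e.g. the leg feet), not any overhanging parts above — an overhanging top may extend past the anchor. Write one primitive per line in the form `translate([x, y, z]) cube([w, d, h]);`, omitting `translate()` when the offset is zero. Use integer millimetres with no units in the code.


translate([319, 126, 0]) cube([76, 76, 1682]);
translate([2646, 126, 0]) cube([76, 76, 1682]);
translate([395, 126, 290]) cube([2251, 76, 72]);
translate([395, 126, 1485]) cube([2251, 76, 72]);
translate([534, 202, 117]) cube([95, 21, 1511]);
translate([768, 202, 117]) cube([95, 21, 1511]);
translate([1002, 202, 117]) cube([95, 21, 1511]);
translate([1236, 202, 117]) cube([95, 21, 1511]);
translate([1470, 202, 117]) cube([95, 21, 1511]);
translate([1704, 202, 117]) cube([95, 21, 1511]);
translate([1938, 202, 117]) cube([95, 21, 1511]);
translate([2172, 202, 117]) cube([95, 21, 1511]);
translate([2406, 202, 117]) cube([95, 21, 1511]);


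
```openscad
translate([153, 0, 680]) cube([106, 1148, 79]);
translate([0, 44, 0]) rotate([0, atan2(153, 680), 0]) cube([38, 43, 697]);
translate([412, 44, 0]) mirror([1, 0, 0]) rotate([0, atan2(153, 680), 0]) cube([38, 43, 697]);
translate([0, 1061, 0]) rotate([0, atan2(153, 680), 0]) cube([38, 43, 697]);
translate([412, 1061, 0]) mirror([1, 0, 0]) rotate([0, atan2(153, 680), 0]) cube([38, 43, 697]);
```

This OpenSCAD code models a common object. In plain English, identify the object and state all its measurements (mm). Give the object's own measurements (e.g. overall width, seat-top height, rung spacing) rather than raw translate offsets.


A sawhorse. A 106×1148×79 mm beam (x, y, z) sits on two A-frame leg pairs. Each pair is two raked legs of 38×43 mm section (43 mm along y) splaying symmetrically in x. Each leg rises 680 mm vertically over 153 mm of horizontal reach and is 697 mm long along its own axis. Every leg's outer bottom edge rests on the floor and its outer top edge meets a bottom edge of the beam — the left legs (tilting toward +x) meet the beam's −x bottom edge, the right legs (their mirror images, tilting toward −x) meet its +x bottom edge — so the leg tops tuck under the beam, the beam's underside is 680 mm above the floor, and the feet are 412 mm apart outside-to-outside with the beam centred between them. The two leg pairs are set in 44 mm from either end of the beam.


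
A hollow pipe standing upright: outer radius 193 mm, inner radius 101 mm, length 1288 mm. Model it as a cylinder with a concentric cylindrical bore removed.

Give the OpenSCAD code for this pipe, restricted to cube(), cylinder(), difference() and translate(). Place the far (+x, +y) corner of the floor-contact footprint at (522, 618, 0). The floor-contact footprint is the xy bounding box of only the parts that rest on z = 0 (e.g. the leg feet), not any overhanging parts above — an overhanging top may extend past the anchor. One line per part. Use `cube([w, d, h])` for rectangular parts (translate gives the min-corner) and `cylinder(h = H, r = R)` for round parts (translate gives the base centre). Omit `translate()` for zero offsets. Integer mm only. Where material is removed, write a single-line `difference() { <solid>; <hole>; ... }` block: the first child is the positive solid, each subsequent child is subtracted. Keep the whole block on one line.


difference() { translate([329, 425, 0]) cylinder(h = 1288, r = 193); translate([329, 425, 0]) cylinder(h = 1288, r = 101); }


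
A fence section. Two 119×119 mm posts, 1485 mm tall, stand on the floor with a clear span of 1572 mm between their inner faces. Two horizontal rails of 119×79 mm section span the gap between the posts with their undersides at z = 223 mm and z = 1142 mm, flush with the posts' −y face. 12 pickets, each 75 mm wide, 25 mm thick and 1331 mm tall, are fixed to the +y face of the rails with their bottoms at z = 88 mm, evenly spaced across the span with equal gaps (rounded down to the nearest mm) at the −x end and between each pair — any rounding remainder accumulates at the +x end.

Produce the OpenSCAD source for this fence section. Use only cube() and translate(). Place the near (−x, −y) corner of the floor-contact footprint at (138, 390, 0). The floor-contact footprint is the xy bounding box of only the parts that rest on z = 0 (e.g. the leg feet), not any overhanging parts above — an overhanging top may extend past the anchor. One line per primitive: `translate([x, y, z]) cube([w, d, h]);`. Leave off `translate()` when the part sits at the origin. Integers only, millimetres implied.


translate([138, 390, 0]) cube([119, 119, 1485]);
translate([1829, 390, 0]) cube([119, 119, 1485]);
translate([257, 390, 223]) cube([1572, 119, 79]);
translate([257, 390, 1142]) cube([1572, 119, 79]);
translate([308, 509, 88]) cube([75, 25, 1331]);
translate([434, 509, 88]) cube([75, 25, 1331]);
translate([560, 509, 88]) cube([75, 25, 1331]);
translate([686, 509, 88]) cube([75, 25, 1331]);
translate([812, 509, 88]) cube([75, 25, 1331]);
translate([938, 509, 88]) cube([75, 25, 1331]);
translate([1064, 509, 88]) cube([75, 25, 1331]);
translate([1190, 509, 88]) cube([75, 25, 1331]);
translate([1316, 509, 88]) cube([75, 25, 1331]);
translate([1442, 509, 88]) cube([75, 25, 1331]);
translate([1568, 509, 88]) cube([75, 25, 1331]);
translate([1694, 509, 88]) cube([75, 25, 1331]);


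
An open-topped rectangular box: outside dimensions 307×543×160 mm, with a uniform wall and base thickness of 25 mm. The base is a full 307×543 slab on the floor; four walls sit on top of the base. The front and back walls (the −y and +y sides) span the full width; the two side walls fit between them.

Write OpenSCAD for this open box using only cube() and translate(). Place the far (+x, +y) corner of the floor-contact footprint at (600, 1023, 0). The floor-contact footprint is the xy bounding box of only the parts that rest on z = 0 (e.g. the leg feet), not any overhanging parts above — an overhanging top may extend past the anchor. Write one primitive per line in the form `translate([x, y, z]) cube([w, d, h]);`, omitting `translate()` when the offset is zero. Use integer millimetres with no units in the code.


translate([293, 480, 0]) cube([307, 543, 25]);
translate([293, 480, 25]) cube([307, 25, 135]);
translate([293, 998, 25]) cube([307, 25, 135]);
translate([293, 505, 25]) cube([25, 493, 135]);
translate([575, 505, 25]) cube([25, 493, 135]);


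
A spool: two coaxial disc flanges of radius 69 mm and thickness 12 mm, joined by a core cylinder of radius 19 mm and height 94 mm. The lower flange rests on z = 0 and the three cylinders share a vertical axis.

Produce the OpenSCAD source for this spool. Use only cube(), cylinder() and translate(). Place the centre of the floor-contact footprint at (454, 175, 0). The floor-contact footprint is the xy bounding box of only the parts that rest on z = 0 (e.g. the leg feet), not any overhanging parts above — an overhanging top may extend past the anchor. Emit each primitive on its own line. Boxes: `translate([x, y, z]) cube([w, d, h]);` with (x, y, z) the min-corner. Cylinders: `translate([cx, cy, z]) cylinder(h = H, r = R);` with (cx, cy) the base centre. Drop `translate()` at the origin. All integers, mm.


translate([454, 175, 0]) cylinder(h = 12, r = 69);
translate([454, 175, 12]) cylinder(h = 94, r = 19);
translate([454, 175, 106]) cylinder(h = 12, r = 69);


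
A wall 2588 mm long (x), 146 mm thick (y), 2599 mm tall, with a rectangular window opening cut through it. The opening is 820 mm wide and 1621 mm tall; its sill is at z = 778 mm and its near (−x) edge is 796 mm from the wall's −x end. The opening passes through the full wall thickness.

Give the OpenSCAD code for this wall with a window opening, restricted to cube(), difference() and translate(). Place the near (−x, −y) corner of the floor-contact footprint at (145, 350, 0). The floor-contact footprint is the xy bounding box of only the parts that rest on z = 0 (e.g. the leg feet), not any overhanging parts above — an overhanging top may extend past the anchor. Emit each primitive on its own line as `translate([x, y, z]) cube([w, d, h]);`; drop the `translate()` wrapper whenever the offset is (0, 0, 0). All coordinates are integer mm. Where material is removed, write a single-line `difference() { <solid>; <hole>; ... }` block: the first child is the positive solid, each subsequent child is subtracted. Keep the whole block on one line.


difference() { translate([145, 350, 0]) cube([2588, 146, 2599]); translate([941, 350, 778]) cube([820, 146, 1621]); }


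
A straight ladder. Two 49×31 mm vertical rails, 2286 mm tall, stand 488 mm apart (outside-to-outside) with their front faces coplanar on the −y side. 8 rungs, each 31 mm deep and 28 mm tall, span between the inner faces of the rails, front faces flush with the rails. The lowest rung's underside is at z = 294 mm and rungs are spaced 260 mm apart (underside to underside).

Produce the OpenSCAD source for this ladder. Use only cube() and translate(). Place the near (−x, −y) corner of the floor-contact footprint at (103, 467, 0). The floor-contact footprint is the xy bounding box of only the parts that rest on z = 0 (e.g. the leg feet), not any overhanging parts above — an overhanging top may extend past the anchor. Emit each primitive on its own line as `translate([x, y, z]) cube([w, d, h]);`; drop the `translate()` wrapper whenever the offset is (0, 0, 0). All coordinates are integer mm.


translate([103, 467, 0]) cube([49, 31, 2286]);
translate([542, 467, 0]) cube([49, 31, 2286]);
translate([152, 467, 294]) cube([390, 31, 28]);
translate([152, 467, 554]) cube([390, 31, 28]);
translate([152, 467, 814]) cube([390, 31, 28]);
translate([152, 467, 1074]) cube([390, 31, 28]);
translate([152, 467, 1334]) cube([390, 31, 28]);
translate([152, 467, 1594]) cube([390, 31, 28]);
translate([152, 467, 1854]) cube([390, 31, 28]);
translate([152, 467, 2114]) cube([390, 31, 28]);


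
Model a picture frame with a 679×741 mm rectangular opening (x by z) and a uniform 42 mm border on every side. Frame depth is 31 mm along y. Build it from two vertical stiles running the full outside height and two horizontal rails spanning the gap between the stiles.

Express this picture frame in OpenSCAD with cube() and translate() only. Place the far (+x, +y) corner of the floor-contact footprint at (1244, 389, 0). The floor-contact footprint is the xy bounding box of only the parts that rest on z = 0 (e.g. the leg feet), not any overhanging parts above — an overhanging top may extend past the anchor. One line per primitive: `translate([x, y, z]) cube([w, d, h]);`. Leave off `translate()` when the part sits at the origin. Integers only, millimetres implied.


translate([481, 358, 0]) cube([42, 31, 825]);
translate([1202, 358, 0]) cube([42, 31, 825]);
translate([523, 358, 0]) cube([679, 31, 42]);
translate([523, 358, 783]) cube([679, 31, 42]);


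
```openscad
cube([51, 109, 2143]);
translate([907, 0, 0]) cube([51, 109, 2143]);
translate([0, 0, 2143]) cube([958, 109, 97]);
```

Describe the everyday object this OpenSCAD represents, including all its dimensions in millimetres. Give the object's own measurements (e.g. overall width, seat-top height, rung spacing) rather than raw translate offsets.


A door frame. The clear opening is 856 mm wide and 2143 mm high. Two 51 mm wide jambs, 109 mm deep, stand either side of the opening from the floor to the top of the opening. A 97 mm thick head sits across the top of both jambs, spanning the full outside width of the frame.


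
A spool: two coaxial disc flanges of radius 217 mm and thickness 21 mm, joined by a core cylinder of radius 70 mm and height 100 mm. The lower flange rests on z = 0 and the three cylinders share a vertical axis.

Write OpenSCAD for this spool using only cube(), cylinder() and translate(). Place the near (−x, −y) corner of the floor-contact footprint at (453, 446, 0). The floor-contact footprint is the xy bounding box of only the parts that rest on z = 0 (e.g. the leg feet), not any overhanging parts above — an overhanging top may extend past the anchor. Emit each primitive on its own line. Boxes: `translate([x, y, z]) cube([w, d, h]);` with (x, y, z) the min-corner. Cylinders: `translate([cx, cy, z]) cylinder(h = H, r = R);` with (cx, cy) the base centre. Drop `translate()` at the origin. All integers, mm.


translate([670, 663, 0]) cylinder(h = 21, r = 217);
translate([670, 663, 21]) cylinder(h = 100, r = 70);
translate([670, 663, 121]) cylinder(h = 21, r = 217);
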